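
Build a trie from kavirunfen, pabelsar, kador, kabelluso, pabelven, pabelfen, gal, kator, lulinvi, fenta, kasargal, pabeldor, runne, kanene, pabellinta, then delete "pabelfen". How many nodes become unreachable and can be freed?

After clearing the end-marker at "pabelfen", prune upward until reaching a node still needed by another word.
The suffix "fen" (3 nodes) is used only by "pabelfen"; the node for "pabel" still has the child "s", so pruning stops there.
Nodes removed: 3

3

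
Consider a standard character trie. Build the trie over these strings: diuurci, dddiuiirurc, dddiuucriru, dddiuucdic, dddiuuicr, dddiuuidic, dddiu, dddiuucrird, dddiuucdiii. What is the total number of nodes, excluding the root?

35

Count nodes per top-level branch (shared prefixes stored once):
  'd'-branch (dddiu, dddiuiirurc, dddiuucdic, dddiuucdiii, dddiuucrird, dddiuucriru, dddiuuicr, dddiuuidic, diuurci): 35 nodes
Sum: 35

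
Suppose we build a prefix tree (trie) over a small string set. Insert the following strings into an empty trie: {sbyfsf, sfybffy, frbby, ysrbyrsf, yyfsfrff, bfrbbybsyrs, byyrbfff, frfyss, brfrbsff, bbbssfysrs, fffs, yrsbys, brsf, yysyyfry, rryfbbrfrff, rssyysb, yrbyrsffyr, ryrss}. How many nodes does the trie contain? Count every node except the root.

115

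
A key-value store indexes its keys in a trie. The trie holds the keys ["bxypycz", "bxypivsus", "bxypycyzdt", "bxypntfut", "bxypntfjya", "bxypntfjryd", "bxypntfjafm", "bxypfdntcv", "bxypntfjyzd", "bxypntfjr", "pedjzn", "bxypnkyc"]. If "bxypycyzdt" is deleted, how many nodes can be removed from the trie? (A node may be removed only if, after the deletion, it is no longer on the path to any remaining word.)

After clearing the end-marker at "bxypycyzdt", prune upward until reaching a node still needed by another word.
The suffix "yzdt" (4 nodes) is used only by "bxypycyzdt"; the node for "bxypyc" still has the child "z", so pruning stops there.
Nodes removed: 4

4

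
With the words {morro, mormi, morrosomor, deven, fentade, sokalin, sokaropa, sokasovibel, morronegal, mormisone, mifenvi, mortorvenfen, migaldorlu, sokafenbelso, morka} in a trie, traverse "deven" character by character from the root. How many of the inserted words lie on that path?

Traverse "deven" character by character; count nodes along the way that are marked as word ends.
Prefixes of the query that are stored words: "deven"
Count: 1

1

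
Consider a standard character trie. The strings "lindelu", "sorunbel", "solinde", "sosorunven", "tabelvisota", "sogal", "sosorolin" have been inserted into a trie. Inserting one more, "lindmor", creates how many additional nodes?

The longest prefix of "lindmor" already in the trie is "lind" (length 4).
Each of the 3 remaining characters creates one node.

3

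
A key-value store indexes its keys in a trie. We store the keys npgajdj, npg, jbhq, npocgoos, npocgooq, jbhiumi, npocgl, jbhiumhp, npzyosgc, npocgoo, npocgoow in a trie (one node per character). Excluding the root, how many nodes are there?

32

For each word, the new-node count is its length minus the longest prefix already in the trie:
  "npgajdj" → 7 new (n, p, g, a, j, d, j)
  "npg" → prefix "npg" already present; 0 new (none)
  "jbhq" → 4 new (j, b, h, q)
  "npocgoos" → prefix "np" already present; 6 new (o, c, g, o, o, s)
  "npocgooq" → prefix "npocgoo" already present; 1 new (q)
  "jbhiumi" → prefix "jbh" already present; 4 new (i, u, m, i)
  "npocgl" → prefix "npocg" already present; 1 new (l)
  "jbhiumhp" → prefix "jbhium" already present; 2 new (h, p)
  "npzyosgc" → prefix "np" already present; 6 new (z, y, o, s, g, c)
  "npocgoo" → prefix "npocgoo" already present; 0 new (none)
  "npocgoow" → prefix "npocgoo" already present; 1 new (w)
Total nodes = 7 + 0 + 4 + 6 + 1 + 4 + 1 + 2 + 6 + 0 + 1 = 32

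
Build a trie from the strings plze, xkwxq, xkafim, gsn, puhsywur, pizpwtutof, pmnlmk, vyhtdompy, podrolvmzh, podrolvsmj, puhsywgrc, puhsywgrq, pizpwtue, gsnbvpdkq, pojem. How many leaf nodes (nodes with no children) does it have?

A leaf is a node with no children — equivalently, the end of a word that is not a proper prefix of any other stored word.
Those words: "gsnbvpdkq", "pizpwtue", "pizpwtutof", "plze", "pmnlmk", "podrolvmzh", "podrolvsmj", "pojem", "puhsywgrc", "puhsywgrq", "puhsywur", "vyhtdompy", "xkafim", "xkwxq"
Leaf count: 14

14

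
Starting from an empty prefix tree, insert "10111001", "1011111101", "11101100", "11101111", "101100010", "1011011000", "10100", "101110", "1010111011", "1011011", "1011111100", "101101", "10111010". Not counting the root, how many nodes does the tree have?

43

Count nodes per top-level branch (shared prefixes stored once):
  '1'-branch (10100, 1010111011, 101100010, 101101, 1011011, 1011011000, 101110, 10111001, 10111010, 1011111100, 1011111101, 11101100, 11101111): 43 nodes
Sum: 43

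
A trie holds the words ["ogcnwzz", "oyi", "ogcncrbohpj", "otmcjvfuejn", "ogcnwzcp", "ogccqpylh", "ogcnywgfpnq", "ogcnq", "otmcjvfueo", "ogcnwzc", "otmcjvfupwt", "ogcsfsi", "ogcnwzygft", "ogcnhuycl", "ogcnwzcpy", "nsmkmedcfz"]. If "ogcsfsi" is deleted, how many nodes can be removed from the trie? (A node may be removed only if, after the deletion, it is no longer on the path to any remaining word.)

4

A node on "ogcsfsi"'s path can go only if nothing else ends at it or branches off below it.
The suffix "sfsi" (4 nodes) is used only by "ogcsfsi"; the node for "ogc" still has the child "n", so pruning stops there.
Nodes removed: 4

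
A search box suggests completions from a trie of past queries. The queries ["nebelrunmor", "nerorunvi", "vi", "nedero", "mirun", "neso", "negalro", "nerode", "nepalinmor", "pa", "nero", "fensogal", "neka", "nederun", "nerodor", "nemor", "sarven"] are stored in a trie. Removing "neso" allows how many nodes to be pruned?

Walk "neso" from the leaf back toward the root, removing each node that no remaining word uses.
The suffix "so" (2 nodes) is used only by "neso"; the node for "ne" still has the child "b", so pruning stops there.
Nodes removed: 2

2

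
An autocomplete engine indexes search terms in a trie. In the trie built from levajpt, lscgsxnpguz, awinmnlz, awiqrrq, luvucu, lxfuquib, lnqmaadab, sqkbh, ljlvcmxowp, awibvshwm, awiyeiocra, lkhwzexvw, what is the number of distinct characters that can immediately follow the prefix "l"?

The children of the "l" node are the distinct next characters among strings starting with "l".
Characters that immediately follow "l" among the stored strings: {e, j, k, n, s, u, x}.
That node has 7 child edges.

7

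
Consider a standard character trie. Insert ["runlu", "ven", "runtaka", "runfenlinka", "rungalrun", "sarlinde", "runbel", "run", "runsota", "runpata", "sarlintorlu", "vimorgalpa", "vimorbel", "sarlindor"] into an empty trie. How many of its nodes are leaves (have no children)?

13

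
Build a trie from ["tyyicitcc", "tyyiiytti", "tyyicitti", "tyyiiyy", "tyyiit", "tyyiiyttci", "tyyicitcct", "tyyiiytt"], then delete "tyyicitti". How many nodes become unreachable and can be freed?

2

Walk "tyyicitti" from the leaf back toward the root, removing each node that no remaining word uses.
The suffix "ti" (2 nodes) is used only by "tyyicitti"; the node for "tyyicit" still has the child "c", so pruning stops there.
Nodes removed: 2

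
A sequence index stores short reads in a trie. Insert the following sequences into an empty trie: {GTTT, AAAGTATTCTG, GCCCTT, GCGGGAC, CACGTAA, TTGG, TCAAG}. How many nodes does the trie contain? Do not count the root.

40

Trace insertions, counting only characters that open a new branch:
  "GTTT" → 4 new (G, T, T, T)
  "AAAGTATTCTG" → 11 new (A, A, A, G, T, A, T, T, C, T, G)
  "GCCCTT" → prefix "G" already present; 5 new (C, C, C, T, T)
  "GCGGGAC" → prefix "GC" already present; 5 new (G, G, G, A, C)
  "CACGTAA" → 7 new (C, A, C, G, T, A, A)
  "TTGG" → 4 new (T, T, G, G)
  "TCAAG" → prefix "T" already present; 4 new (C, A, A, G)
Total nodes = 4 + 11 + 5 + 5 + 7 + 4 + 4 = 40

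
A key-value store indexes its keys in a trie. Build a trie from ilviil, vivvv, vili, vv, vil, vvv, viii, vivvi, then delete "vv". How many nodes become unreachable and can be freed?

0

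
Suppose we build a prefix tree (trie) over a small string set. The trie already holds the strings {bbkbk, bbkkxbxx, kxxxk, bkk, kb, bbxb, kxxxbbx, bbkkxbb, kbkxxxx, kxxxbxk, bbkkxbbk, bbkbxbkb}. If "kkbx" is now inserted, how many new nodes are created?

"k" is already a path in the trie; the remaining "kbx" must be added.
So 4 − 1 = 3 new nodes.

3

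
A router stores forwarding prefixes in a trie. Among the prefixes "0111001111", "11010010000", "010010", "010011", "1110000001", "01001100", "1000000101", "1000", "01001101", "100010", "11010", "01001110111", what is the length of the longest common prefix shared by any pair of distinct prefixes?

7

Equivalently: take the maximum, over all pairs, of their longest common prefix length.
"01001100" and "01001101" agree on "0100110" (7 characters) before diverging; nothing deeper is shared.
Longest shared-prefix length: 7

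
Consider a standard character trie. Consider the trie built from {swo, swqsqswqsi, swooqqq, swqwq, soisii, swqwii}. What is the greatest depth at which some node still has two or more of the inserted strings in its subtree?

The deepest shared node is where two words last agree before diverging.
e.g. "swqwii" and "swqwq" share the prefix "swqw" of length 4; no pair shares a longer one.
Longest shared-prefix length: 4

4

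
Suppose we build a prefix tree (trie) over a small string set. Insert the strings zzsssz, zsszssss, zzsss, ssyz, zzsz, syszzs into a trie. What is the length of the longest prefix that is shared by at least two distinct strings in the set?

5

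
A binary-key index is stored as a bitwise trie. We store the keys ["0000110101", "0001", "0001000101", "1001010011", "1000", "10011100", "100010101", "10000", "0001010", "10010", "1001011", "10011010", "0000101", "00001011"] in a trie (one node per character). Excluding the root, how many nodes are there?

47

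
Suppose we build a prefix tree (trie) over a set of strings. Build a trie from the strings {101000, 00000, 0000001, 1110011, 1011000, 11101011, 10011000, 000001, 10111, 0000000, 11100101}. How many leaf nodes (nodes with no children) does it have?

10

A leaf is a node with no children — equivalently, the end of a word that is not a proper prefix of any other stored word.
Those words: "0000000", "0000001", "000001", "10011000", "101000", "1011000", "10111", "11100101", "1110011", "11101011"
Leaf count: 10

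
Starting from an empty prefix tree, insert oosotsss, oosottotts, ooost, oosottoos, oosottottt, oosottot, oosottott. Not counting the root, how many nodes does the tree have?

For each word, the new-node count is its length minus the longest prefix already in the trie:
  "oosotsss" → 8 new (o, o, s, o, t, s, s, s)
  "oosottotts" → prefix "oosot" already present; 5 new (t, o, t, t, s)
  "ooost" → prefix "oo" already present; 3 new (o, s, t)
  "oosottoos" → prefix "oosotto" already present; 2 new (o, s)
  "oosottottt" → prefix "oosottott" already present; 1 new (t)
  "oosottot" → prefix "oosottot" already present; 0 new (none)
  "oosottott" → prefix "oosottott" already present; 0 new (none)
Total nodes = 8 + 5 + 3 + 2 + 1 + 0 + 0 = 19

19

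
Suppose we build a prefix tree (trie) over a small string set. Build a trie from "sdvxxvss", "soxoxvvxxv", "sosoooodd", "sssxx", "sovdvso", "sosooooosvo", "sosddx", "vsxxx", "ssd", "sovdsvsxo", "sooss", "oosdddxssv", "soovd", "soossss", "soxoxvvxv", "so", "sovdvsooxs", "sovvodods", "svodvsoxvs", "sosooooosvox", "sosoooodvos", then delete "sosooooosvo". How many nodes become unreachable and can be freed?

0

After clearing the end-marker at "sosooooosvo", prune upward until reaching a node still needed by another word.
Every node on "sosooooosvo" is still needed (e.g. by "sosooooosvox"), so nothing is freed.
Nodes removed: 0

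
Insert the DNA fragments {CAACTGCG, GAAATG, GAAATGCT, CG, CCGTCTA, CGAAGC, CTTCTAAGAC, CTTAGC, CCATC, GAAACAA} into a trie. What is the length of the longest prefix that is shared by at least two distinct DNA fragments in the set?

Equivalently: take the maximum, over all pairs, of their longest common prefix length.
e.g. "GAAATG" and "GAAATGCT" share the prefix "GAAATG" of length 6; no pair shares a longer one.
Longest shared-prefix length: 6

6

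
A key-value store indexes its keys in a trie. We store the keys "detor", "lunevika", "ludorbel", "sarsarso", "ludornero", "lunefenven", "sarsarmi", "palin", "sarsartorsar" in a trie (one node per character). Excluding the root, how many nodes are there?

50

Trace insertions, counting only characters that open a new branch:
  "detor" → 5 new (d, e, t, o, r)
  "lunevika" → 8 new (l, u, n, e, v, i, k, a)
  "ludorbel" → prefix "lu" already present; 6 new (d, o, r, b, e, l)
  "sarsarso" → 8 new (s, a, r, s, a, r, s, o)
  "ludornero" → prefix "ludor" already present; 4 new (n, e, r, o)
  "lunefenven" → prefix "lune" already present; 6 new (f, e, n, v, e, n)
  "sarsarmi" → prefix "sarsar" already present; 2 new (m, i)
  "palin" → 5 new (p, a, l, i, n)
  "sarsartorsar" → prefix "sarsar" already present; 6 new (t, o, r, s, a, r)
Total nodes = 5 + 8 + 6 + 8 + 4 + 6 + 2 + 5 + 6 = 50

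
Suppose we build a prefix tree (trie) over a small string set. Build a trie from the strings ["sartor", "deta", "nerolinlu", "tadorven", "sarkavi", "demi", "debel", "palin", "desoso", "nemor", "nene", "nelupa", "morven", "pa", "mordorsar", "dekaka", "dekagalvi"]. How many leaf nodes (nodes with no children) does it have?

A leaf is a node with no children — equivalently, the end of a word that is not a proper prefix of any other stored word.
Those words: "debel", "dekagalvi", "dekaka", "demi", "desoso", "deta", "mordorsar", "morven", "nelupa", "nemor", "nene", "nerolinlu", "palin", "sarkavi", "sartor", "tadorven"
Leaf count: 16

16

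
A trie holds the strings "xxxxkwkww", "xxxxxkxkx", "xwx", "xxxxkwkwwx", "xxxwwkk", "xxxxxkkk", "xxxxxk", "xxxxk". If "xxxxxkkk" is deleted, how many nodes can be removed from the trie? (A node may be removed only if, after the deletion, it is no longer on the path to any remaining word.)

2

Walk "xxxxxkkk" from the leaf back toward the root, removing each node that no remaining word uses.
The suffix "kk" (2 nodes) is used only by "xxxxxkkk"; the node for "xxxxxk" still has the child "x", so pruning stops there.
Nodes removed: 2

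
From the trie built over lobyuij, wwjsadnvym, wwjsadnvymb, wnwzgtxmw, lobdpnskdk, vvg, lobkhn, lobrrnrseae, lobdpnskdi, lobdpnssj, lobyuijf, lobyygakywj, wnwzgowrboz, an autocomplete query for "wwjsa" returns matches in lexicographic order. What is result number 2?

Words with prefix "wwjsa", in lexicographic order: "wwjsadnvym", "wwjsadnvymb"
The 2nd is wwjsadnvymb.

wwjsadnvymb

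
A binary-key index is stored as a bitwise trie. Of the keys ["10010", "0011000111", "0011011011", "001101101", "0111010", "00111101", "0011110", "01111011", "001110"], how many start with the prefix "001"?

Filter for entries beginning with "001":
Words under "001": 0011000111, 001101101, 0011011011, 001110, 0011110, 00111101
Count: 6

6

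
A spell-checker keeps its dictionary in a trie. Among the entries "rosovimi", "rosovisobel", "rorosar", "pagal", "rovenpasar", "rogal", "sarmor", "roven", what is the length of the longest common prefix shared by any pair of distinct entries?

6

Equivalently: take the maximum, over all pairs, of their longest common prefix length.
"rosovimi" and "rosovisobel" agree on "rosovi" (6 characters) before diverging; nothing deeper is shared.
Longest shared-prefix length: 6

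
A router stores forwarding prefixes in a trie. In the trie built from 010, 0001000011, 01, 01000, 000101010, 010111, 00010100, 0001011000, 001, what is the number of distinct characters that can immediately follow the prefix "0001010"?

Walk "0001010" from the root, arriving at one node.
Distinct next characters after "0001010": 0, 1.
That node has 2 child edges.

2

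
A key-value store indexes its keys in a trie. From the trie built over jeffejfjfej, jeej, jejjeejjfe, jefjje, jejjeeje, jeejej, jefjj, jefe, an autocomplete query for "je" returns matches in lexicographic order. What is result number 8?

jejjeejjfe

DFS of the "je" subtree visits, in order: "jeej", "jeejej", "jefe", "jeffejfjfej", "jefjj", "jefjje", "jejjeeje", "jejjeejjfe"
Position 8: jejjeejjfe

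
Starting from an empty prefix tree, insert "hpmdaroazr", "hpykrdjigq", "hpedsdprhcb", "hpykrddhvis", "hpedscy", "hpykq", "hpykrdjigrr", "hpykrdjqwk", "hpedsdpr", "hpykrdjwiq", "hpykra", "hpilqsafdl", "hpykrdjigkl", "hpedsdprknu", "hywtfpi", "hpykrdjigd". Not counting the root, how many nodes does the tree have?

Insert word by word; a character creates a node only if that edge doesn't already exist:
  "hpmdaroazr" → 10 new (h, p, m, d, a, r, o, a, z, r)
  "hpykrdjigq" → prefix "hp" already present; 8 new (y, k, r, d, j, i, g, q)
  "hpedsdprhcb" → prefix "hp" already present; 9 new (e, d, s, d, p, r, h, c, b)
  "hpykrddhvis" → prefix "hpykrd" already present; 5 new (d, h, v, i, s)
  "hpedscy" → prefix "hpeds" already present; 2 new (c, y)
  "hpykq" → prefix "hpyk" already present; 1 new (q)
  "hpykrdjigrr" → prefix "hpykrdjig" already present; 2 new (r, r)
  "hpykrdjqwk" → prefix "hpykrdj" already present; 3 new (q, w, k)
  "hpedsdpr" → prefix "hpedsdpr" already present; 0 new (none)
  "hpykrdjwiq" → prefix "hpykrdj" already present; 3 new (w, i, q)
  "hpykra" → prefix "hpykr" already present; 1 new (a)
  "hpilqsafdl" → prefix "hp" already present; 8 new (i, l, q, s, a, f, d, l)
  "hpykrdjigkl" → prefix "hpykrdjig" already present; 2 new (k, l)
  "hpedsdprknu" → prefix "hpedsdpr" already present; 3 new (k, n, u)
  "hywtfpi" → prefix "h" already present; 6 new (y, w, t, f, p, i)
  "hpykrdjigd" → prefix "hpykrdjig" already present; 1 new (d)
Total nodes = 10 + 8 + 9 + 5 + 2 + 1 + 2 + 3 + 0 + 3 + 1 + 8 + 2 + 3 + 6 + 1 = 64

64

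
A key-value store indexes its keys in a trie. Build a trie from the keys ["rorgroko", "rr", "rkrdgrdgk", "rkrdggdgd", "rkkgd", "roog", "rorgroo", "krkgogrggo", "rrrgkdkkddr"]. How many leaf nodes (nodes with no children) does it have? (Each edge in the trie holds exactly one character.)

Leaves are exactly the stored words that no other stored word extends.
Those words: "krkgogrggo", "rkkgd", "rkrdggdgd", "rkrdgrdgk", "roog", "rorgroko", "rorgroo", "rrrgkdkkddr"
Leaf count: 8

8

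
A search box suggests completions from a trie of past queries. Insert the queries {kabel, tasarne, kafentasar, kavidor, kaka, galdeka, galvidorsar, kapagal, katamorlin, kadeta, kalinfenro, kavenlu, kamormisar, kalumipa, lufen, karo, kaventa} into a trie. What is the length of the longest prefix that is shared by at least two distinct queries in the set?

5

Equivalently: take the maximum, over all pairs, of their longest common prefix length.
"kavenlu" and "kaventa" agree on "kaven" (5 characters) before diverging; nothing deeper is shared.
Longest shared-prefix length: 5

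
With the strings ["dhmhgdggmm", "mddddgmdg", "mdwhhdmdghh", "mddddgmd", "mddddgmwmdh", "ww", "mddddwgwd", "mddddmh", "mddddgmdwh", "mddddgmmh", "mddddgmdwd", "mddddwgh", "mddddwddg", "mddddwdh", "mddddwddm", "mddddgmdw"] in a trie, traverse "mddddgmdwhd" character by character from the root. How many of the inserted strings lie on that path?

Walk "mddddgmdwhd" from the root; an end-of-word marker is hit whenever a stored word is a prefix of "mddddgmdwhd".
Prefixes of the query that are stored words: "mddddgmd", "mddddgmdw", "mddddgmdwh"
Count: 3

3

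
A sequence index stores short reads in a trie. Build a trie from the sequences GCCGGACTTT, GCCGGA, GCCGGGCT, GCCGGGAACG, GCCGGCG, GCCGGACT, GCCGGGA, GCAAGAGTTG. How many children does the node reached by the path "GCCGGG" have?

2

The children of the "GCCGGG" node are the distinct next characters among strings starting with "GCCGGG".
Distinct next characters after "GCCGGG": A, C.
That node has 2 child edges.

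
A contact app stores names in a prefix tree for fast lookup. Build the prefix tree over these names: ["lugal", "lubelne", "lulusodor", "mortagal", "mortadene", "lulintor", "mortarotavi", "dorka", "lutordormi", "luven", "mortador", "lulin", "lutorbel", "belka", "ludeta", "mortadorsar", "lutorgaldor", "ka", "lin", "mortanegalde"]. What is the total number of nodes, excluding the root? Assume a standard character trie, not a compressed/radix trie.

Trace insertions, counting only characters that open a new branch:
  "lugal" → 5 new (l, u, g, a, l)
  "lubelne" → prefix "lu" already present; 5 new (b, e, l, n, e)
  "lulusodor" → prefix "lu" already present; 7 new (l, u, s, o, d, o, r)
  "mortagal" → 8 new (m, o, r, t, a, g, a, l)
  "mortadene" → prefix "morta" already present; 4 new (d, e, n, e)
  "lulintor" → prefix "lul" already present; 5 new (i, n, t, o, r)
  "mortarotavi" → prefix "morta" already present; 6 new (r, o, t, a, v, i)
  "dorka" → 5 new (d, o, r, k, a)
  "lutordormi" → prefix "lu" already present; 8 new (t, o, r, d, o, r, m, i)
  "luven" → prefix "lu" already present; 3 new (v, e, n)
  "mortador" → prefix "mortad" already present; 2 new (o, r)
  "lulin" → prefix "lulin" already present; 0 new (none)
  "lutorbel" → prefix "lutor" already present; 3 new (b, e, l)
  "belka" → 5 new (b, e, l, k, a)
  "ludeta" → prefix "lu" already present; 4 new (d, e, t, a)
  "mortadorsar" → prefix "mortador" already present; 3 new (s, a, r)
  "lutorgaldor" → prefix "lutor" already present; 6 new (g, a, l, d, o, r)
  "ka" → 2 new (k, a)
  "lin" → prefix "l" already present; 2 new (i, n)
  "mortanegalde" → prefix "morta" already present; 7 new (n, e, g, a, l, d, e)
Total nodes = 5 + 5 + 7 + 8 + 4 + 5 + 6 + 5 + 8 + 3 + 2 + 0 + 3 + 5 + 4 + 3 + 6 + 2 + 2 + 7 = 90

90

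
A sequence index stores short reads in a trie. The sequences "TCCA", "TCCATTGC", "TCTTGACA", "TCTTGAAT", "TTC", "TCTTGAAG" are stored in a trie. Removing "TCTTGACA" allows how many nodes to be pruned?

2

A node on "TCTTGACA"'s path can go only if nothing else ends at it or branches off below it.
The suffix "CA" (2 nodes) is used only by "TCTTGACA"; the node for "TCTTGA" still has the child "A", so pruning stops there.
Nodes removed: 2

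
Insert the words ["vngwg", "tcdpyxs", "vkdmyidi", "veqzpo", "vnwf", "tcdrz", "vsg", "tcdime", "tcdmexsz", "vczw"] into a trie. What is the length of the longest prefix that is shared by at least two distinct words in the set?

The deepest shared node is where two words last agree before diverging.
"tcdime" and "tcdmexsz" agree on "tcd" (3 characters) before diverging; nothing deeper is shared.
Longest shared-prefix length: 3

3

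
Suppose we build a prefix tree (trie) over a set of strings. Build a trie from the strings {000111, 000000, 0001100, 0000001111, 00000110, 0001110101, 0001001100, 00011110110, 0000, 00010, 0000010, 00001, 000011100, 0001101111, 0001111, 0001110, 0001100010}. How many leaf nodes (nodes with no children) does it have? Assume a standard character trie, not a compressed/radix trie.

A leaf is a node with no children — equivalently, the end of a word that is not a proper prefix of any other stored word.
Those words: "0000001111", "0000010", "00000110", "000011100", "0001001100", "0001100010", "0001101111", "0001110101", "00011110110"
Leaf count: 9

9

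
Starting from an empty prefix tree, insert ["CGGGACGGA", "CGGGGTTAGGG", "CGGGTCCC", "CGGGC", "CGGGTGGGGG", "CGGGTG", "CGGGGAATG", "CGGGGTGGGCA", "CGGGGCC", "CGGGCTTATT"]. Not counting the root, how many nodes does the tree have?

42

Count nodes per top-level branch (shared prefixes stored once):
  'C'-branch (CGGGACGGA, CGGGC, CGGGCTTATT, CGGGGAATG, CGGGGCC, CGGGGTGGGCA, CGGGGTTAGGG, CGGGTCCC, CGGGTG, CGGGTGGGGG): 42 nodes
Sum: 42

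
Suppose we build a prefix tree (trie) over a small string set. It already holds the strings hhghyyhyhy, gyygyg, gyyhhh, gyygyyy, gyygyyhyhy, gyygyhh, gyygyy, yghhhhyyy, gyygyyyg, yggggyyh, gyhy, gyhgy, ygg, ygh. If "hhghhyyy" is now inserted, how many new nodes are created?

4

Walking "hhghhyyy" from the root, the first 4 characters ("hhgh") follow existing edges; "h" is the first miss.
New nodes needed: |"hhghhyyy"| − 4 = 8 − 4 = 4.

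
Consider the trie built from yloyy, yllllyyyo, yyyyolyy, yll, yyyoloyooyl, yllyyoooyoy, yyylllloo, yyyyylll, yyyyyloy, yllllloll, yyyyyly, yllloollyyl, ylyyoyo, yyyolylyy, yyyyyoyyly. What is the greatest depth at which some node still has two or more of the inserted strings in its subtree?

6

The deepest shared node is where two words last agree before diverging.
e.g. "yyyyylll" and "yyyyyloy" share the prefix "yyyyyl" of length 6; no pair shares a longer one.
Longest shared-prefix length: 6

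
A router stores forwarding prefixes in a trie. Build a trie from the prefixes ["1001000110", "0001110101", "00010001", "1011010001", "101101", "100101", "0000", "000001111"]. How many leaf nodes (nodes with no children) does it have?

6

Leaves are exactly the stored words that no other stored word extends.
Those words: "000001111", "00010001", "0001110101", "1001000110", "100101", "1011010001"
Leaf count: 6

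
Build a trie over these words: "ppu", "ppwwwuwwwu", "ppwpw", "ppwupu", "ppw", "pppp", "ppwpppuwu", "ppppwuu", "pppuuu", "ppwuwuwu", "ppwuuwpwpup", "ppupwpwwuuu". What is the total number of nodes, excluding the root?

Insert word by word; a character creates a node only if that edge doesn't already exist:
  "ppu" → 3 new (p, p, u)
  "ppwwwuwwwu" → prefix "pp" already present; 8 new (w, w, w, u, w, w, w, u)
  "ppwpw" → prefix "ppw" already present; 2 new (p, w)
  "ppwupu" → prefix "ppw" already present; 3 new (u, p, u)
  "ppw" → prefix "ppw" already present; 0 new (none)
  "pppp" → prefix "pp" already present; 2 new (p, p)
  "ppwpppuwu" → prefix "ppwp" already present; 5 new (p, p, u, w, u)
  "ppppwuu" → prefix "pppp" already present; 3 new (w, u, u)
  "pppuuu" → prefix "ppp" already present; 3 new (u, u, u)
  "ppwuwuwu" → prefix "ppwu" already present; 4 new (w, u, w, u)
  "ppwuuwpwpup" → prefix "ppwu" already present; 7 new (u, w, p, w, p, u, p)
  "ppupwpwwuuu" → prefix "ppu" already present; 8 new (p, w, p, w, w, u, u, u)
Total nodes = 3 + 8 + 2 + 3 + 0 + 2 + 5 + 3 + 3 + 4 + 7 + 8 = 48

48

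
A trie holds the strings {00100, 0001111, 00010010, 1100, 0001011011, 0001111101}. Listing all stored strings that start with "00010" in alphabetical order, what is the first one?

00010010

Words with prefix "00010", in lexicographic order: "00010010", "0001011011"
The 1st is 00010010.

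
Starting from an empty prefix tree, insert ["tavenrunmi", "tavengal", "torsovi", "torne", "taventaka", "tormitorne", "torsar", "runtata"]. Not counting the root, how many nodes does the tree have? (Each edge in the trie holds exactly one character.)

41

Insert word by word; a character creates a node only if that edge doesn't already exist:
  "tavenrunmi" → 10 new (t, a, v, e, n, r, u, n, m, i)
  "tavengal" → prefix "taven" already present; 3 new (g, a, l)
  "torsovi" → prefix "t" already present; 6 new (o, r, s, o, v, i)
  "torne" → prefix "tor" already present; 2 new (n, e)
  "taventaka" → prefix "taven" already present; 4 new (t, a, k, a)
  "tormitorne" → prefix "tor" already present; 7 new (m, i, t, o, r, n, e)
  "torsar" → prefix "tors" already present; 2 new (a, r)
  "runtata" → 7 new (r, u, n, t, a, t, a)
Total nodes = 10 + 3 + 6 + 2 + 4 + 7 + 2 + 7 = 41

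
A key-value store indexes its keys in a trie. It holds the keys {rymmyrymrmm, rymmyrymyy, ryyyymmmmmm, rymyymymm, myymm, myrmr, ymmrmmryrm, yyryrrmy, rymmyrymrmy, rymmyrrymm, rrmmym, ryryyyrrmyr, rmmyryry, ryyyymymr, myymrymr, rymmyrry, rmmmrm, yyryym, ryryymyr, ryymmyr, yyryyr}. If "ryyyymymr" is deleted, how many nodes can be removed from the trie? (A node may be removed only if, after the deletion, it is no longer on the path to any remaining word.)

Walk "ryyyymymr" from the leaf back toward the root, removing each node that no remaining word uses.
The suffix "ymr" (3 nodes) is used only by "ryyyymymr"; the node for "ryyyym" still has the child "m", so pruning stops there.
Nodes removed: 3

3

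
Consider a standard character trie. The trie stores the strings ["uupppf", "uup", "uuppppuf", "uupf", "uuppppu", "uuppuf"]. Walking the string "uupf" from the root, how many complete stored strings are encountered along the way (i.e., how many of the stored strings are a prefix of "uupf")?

2

Check each prefix of "uupf" against the stored set — each match is an end-marker on the path.
Prefixes of the query that are stored words: "uup", "uupf"
Count: 2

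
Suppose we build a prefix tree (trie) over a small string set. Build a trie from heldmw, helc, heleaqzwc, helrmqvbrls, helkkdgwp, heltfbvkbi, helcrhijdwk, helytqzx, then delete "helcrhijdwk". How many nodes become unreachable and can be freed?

7

Walk "helcrhijdwk" from the leaf back toward the root, removing each node that no remaining word uses.
The suffix "rhijdwk" (7 nodes) is used only by "helcrhijdwk"; "helc" is itself a stored word, so pruning stops there.
Nodes removed: 7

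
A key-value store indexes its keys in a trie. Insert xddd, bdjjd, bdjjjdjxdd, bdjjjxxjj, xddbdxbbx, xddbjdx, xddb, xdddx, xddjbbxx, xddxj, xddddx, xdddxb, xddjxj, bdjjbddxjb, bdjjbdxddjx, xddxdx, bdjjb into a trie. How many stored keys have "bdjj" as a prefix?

Filter for entries beginning with "bdjj":
Words under "bdjj": bdjjb, bdjjbddxjb, bdjjbdxddjx, bdjjd, bdjjjdjxdd, bdjjjxxjj
Count: 6

6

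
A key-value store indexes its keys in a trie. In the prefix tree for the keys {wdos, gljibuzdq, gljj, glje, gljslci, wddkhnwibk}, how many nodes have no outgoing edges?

Leaves are exactly the stored words that no other stored word extends.
Those words: "glje", "gljibuzdq", "gljj", "gljslci", "wddkhnwibk", "wdos"
Leaf count: 6

6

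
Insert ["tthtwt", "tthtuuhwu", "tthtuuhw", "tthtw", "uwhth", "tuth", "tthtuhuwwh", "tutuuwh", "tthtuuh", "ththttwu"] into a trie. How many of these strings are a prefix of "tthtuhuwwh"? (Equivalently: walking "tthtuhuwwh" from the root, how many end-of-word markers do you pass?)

1

Check each prefix of "tthtuhuwwh" against the stored set — each match is an end-marker on the path.
Prefixes of the query that are stored words: "tthtuhuwwh"
Count: 1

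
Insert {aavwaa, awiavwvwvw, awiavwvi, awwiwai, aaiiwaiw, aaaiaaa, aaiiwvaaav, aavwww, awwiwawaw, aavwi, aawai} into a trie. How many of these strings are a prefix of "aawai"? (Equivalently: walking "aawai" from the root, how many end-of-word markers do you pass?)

1

Walk "aawai" from the root; an end-of-word marker is hit whenever a stored word is a prefix of "aawai".
Prefixes of the query that are stored words: "aawai"
Count: 1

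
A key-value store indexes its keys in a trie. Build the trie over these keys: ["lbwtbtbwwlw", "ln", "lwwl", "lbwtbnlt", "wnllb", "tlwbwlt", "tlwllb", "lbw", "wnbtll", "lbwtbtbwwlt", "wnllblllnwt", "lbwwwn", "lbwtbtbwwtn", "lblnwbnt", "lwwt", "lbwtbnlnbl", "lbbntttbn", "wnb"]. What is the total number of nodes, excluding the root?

66

For each word, the new-node count is its length minus the longest prefix already in the trie:
  "lbwtbtbwwlw" → 11 new (l, b, w, t, b, t, b, w, w, l, w)
  "ln" → prefix "l" already present; 1 new (n)
  "lwwl" → prefix "l" already present; 3 new (w, w, l)
  "lbwtbnlt" → prefix "lbwtb" already present; 3 new (n, l, t)
  "wnllb" → 5 new (w, n, l, l, b)
  "tlwbwlt" → 7 new (t, l, w, b, w, l, t)
  "tlwllb" → prefix "tlw" already present; 3 new (l, l, b)
  "lbw" → prefix "lbw" already present; 0 new (none)
  "wnbtll" → prefix "wn" already present; 4 new (b, t, l, l)
  "lbwtbtbwwlt" → prefix "lbwtbtbwwl" already present; 1 new (t)
  "wnllblllnwt" → prefix "wnllb" already present; 6 new (l, l, l, n, w, t)
  "lbwwwn" → prefix "lbw" already present; 3 new (w, w, n)
  "lbwtbtbwwtn" → prefix "lbwtbtbww" already present; 2 new (t, n)
  "lblnwbnt" → prefix "lb" already present; 6 new (l, n, w, b, n, t)
  "lwwt" → prefix "lww" already present; 1 new (t)
  "lbwtbnlnbl" → prefix "lbwtbnl" already present; 3 new (n, b, l)
  "lbbntttbn" → prefix "lb" already present; 7 new (b, n, t, t, t, b, n)
  "wnb" → prefix "wnb" already present; 0 new (none)
Total nodes = 11 + 1 + 3 + 3 + 5 + 7 + 3 + 0 + 4 + 1 + 6 + 3 + 2 + 6 + 1 + 3 + 7 + 0 = 66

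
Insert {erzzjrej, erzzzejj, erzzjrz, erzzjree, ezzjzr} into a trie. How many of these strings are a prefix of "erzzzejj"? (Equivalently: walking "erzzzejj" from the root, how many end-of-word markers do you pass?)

Check each prefix of "erzzzejj" against the stored set — each match is an end-marker on the path.
Prefixes of the query that are stored words: "erzzzejj"
Count: 1

1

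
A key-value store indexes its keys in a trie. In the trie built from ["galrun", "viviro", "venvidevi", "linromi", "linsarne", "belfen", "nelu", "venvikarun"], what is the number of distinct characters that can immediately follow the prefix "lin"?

2

Walk "lin" from the root, arriving at one node.
Distinct next characters after "lin": r, s.
That node has 2 child edges.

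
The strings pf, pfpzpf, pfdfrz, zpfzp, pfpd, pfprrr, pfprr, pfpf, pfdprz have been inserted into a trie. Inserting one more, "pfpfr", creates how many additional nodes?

The longest prefix of "pfpfr" already in the trie is "pfpf" (length 4).
New nodes needed: |"pfpfr"| − 4 = 5 − 4 = 1.

1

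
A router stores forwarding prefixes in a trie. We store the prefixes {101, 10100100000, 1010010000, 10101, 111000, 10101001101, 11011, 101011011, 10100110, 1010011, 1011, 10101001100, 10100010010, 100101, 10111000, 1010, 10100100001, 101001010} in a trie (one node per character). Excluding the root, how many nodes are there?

51

Count nodes per top-level branch (shared prefixes stored once):
  '1'-branch (100101, 101, 1010, 10100010010, 1010010000, 10100100000, 10100100001, 101001010, 1010011, 10100110, 10101, 10101001100, 10101001101, 101011011, 1011, 10111000, 11011, 111000): 51 nodes
Sum: 51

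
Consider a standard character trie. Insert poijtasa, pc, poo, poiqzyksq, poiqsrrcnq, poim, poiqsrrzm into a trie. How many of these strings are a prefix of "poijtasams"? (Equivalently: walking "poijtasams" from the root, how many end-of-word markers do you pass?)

1

Check each prefix of "poijtasams" against the stored set — each match is an end-marker on the path.
Prefixes of the query that are stored words: "poijtasa"
Count: 1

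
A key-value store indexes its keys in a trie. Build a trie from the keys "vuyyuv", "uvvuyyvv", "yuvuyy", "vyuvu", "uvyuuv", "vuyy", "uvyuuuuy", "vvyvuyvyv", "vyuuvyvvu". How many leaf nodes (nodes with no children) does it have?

8

Leaves are exactly the stored words that no other stored word extends.
Those words: "uvvuyyvv", "uvyuuuuy", "uvyuuv", "vuyyuv", "vvyvuyvyv", "vyuuvyvvu", "vyuvu", "yuvuyy"
Leaf count: 8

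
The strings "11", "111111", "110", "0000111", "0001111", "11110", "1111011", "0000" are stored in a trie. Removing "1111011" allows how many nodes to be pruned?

2

After clearing the end-marker at "1111011", prune upward until reaching a node still needed by another word.
The suffix "11" (2 nodes) is used only by "1111011"; "11110" is itself a stored word, so pruning stops there.
Nodes removed: 2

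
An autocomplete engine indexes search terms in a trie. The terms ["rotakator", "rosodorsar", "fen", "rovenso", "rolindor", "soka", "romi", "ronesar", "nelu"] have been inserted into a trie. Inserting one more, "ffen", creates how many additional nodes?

The longest prefix of "ffen" already in the trie is "f" (length 1).
So 4 − 1 = 3 new nodes.

3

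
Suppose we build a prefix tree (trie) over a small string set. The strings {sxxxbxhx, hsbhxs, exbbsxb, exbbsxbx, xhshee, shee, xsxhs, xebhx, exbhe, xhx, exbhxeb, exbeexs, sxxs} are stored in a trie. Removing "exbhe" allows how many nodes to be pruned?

A node on "exbhe"'s path can go only if nothing else ends at it or branches off below it.
The suffix "e" (1 node) is used only by "exbhe"; the node for "exbh" still has the child "x", so pruning stops there.
Nodes removed: 1

1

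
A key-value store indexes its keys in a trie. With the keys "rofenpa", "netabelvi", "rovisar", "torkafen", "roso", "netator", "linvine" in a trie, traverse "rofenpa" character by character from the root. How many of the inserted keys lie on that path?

Walk "rofenpa" from the root; an end-of-word marker is hit whenever a stored word is a prefix of "rofenpa".
Prefixes of the query that are stored words: "rofenpa"
Count: 1

1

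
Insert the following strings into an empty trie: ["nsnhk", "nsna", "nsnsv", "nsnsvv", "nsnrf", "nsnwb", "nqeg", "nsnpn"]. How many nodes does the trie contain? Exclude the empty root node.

18

Count nodes per top-level branch (shared prefixes stored once):
  'n'-branch (nqeg, nsna, nsnhk, nsnpn, nsnrf, nsnsv, nsnsvv, nsnwb): 18 nodes
Sum: 18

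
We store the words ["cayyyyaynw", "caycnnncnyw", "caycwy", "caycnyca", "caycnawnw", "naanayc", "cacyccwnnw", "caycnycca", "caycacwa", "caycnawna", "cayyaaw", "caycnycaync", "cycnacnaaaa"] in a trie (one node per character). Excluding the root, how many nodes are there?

Count nodes per top-level branch (shared prefixes stored once):
  'c'-branch (cacyccwnnw, caycacwa, caycnawna, caycnawnw, caycnnncnyw, caycnyca, caycnycaync, caycnycca, caycwy, cayyaaw, cayyyyaynw, cycnacnaaaa): 58 nodes
  'n'-branch (naanayc): 7 nodes
Sum: 65

65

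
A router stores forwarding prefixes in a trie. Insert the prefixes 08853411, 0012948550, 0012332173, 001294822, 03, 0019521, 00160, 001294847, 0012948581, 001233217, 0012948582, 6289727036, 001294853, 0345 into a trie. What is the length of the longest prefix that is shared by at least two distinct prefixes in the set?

9

Look for the deepest trie node that still has at least two words in its subtree.
"001233217" and "0012332173" agree on "001233217" (9 characters) before diverging; nothing deeper is shared.
Longest shared-prefix length: 9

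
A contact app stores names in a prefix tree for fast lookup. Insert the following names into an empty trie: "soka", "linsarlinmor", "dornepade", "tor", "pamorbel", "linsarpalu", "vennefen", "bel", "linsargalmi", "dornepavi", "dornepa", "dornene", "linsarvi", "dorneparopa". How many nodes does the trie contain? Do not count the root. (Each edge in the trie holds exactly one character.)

66

Insert word by word; a character creates a node only if that edge doesn't already exist:
  "soka" → 4 new (s, o, k, a)
  "linsarlinmor" → 12 new (l, i, n, s, a, r, l, i, n, m, o, r)
  "dornepade" → 9 new (d, o, r, n, e, p, a, d, e)
  "tor" → 3 new (t, o, r)
  "pamorbel" → 8 new (p, a, m, o, r, b, e, l)
  "linsarpalu" → prefix "linsar" already present; 4 new (p, a, l, u)
  "vennefen" → 8 new (v, e, n, n, e, f, e, n)
  "bel" → 3 new (b, e, l)
  "linsargalmi" → prefix "linsar" already present; 5 new (g, a, l, m, i)
  "dornepavi" → prefix "dornepa" already present; 2 new (v, i)
  "dornepa" → prefix "dornepa" already present; 0 new (none)
  "dornene" → prefix "dorne" already present; 2 new (n, e)
  "linsarvi" → prefix "linsar" already present; 2 new (v, i)
  "dorneparopa" → prefix "dornepa" already present; 4 new (r, o, p, a)
Total nodes = 4 + 12 + 9 + 3 + 8 + 4 + 8 + 3 + 5 + 2 + 0 + 2 + 2 + 4 = 66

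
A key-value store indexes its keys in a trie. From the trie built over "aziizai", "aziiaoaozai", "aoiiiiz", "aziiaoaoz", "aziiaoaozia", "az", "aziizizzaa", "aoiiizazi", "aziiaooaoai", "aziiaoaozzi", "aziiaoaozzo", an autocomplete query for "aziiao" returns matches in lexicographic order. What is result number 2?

aziiaoaozai

Words with prefix "aziiao", in lexicographic order: "aziiaoaoz", "aziiaoaozai", "aziiaoaozia", "aziiaoaozzi", "aziiaoaozzo", "aziiaooaoai"
Position 2: aziiaoaozai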